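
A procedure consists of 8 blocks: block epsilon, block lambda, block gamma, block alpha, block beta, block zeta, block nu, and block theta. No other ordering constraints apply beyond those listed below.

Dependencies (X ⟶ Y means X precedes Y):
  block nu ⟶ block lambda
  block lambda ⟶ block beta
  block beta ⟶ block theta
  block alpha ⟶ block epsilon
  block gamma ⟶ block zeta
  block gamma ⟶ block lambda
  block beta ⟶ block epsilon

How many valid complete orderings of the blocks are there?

137

3 blocks have no prerequisites (block gamma, block alpha, block nu), so any of them could come first.
Systematically extending each partial ordering one block at a time and counting, there are 137 complete orderings.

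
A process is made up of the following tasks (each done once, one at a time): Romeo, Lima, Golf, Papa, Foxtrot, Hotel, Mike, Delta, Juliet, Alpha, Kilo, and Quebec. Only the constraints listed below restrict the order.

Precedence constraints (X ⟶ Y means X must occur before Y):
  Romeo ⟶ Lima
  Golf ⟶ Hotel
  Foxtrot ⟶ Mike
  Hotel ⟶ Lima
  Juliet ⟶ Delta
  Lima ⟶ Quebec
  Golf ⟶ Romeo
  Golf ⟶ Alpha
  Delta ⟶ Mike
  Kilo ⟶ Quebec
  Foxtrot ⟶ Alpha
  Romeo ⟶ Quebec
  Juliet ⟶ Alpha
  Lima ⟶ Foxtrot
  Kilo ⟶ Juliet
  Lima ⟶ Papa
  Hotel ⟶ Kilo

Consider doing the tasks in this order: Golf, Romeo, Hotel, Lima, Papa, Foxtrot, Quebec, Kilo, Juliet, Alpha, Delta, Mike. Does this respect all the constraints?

Here Kilo comes after Quebec.
Since Kilo is required before Quebec, the ordering is invalid.

No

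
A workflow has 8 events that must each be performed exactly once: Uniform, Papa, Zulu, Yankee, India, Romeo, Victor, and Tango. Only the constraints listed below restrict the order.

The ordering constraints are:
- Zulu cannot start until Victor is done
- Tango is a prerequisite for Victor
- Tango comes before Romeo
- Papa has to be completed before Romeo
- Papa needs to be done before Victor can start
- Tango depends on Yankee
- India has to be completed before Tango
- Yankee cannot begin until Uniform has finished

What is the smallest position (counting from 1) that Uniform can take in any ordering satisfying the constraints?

1

No constraint forces any other event before Uniform, so it can be placed first.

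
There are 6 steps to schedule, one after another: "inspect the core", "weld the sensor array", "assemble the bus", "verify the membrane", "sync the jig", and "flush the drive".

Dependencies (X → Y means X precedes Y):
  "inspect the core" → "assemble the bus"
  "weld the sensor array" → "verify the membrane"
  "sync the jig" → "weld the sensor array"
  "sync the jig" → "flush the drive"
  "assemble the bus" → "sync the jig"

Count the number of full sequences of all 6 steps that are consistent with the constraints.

3

Only "inspect the core" has no prerequisites, so it must go first.
Systematically extending each partial ordering one step at a time and counting, there are 3 complete orderings.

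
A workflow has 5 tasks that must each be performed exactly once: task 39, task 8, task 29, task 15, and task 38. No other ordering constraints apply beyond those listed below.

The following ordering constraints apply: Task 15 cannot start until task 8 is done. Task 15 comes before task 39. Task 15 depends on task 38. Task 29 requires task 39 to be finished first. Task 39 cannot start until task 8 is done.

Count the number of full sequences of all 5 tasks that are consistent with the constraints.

2

The tasks with no prerequisites are task 8, task 38; any of them can be placed first.
Systematically extending each partial ordering one task at a time and counting, there are 2 complete orderings.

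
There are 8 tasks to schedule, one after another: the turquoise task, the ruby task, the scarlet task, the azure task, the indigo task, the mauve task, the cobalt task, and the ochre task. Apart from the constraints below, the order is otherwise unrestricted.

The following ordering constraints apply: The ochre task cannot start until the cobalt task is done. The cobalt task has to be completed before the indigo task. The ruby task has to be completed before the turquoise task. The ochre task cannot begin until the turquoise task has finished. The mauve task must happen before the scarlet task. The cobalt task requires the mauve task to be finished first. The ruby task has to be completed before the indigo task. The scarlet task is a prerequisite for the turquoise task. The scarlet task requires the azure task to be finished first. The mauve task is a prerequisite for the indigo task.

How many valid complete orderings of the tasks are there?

106

3 tasks have no prerequisites (the ruby task, the azure task, the mauve task), so any of them could come first.
Enumerating by repeatedly choosing an available task (one whose prerequisites are all placed) gives 106 distinct complete orderings.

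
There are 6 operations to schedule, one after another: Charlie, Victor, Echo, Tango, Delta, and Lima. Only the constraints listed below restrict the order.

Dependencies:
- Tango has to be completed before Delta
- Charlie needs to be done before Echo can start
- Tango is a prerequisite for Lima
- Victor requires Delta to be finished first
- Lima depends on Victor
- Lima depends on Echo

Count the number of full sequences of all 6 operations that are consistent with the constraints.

10

The operations with no prerequisites are Charlie, Tango; any of them can be placed first.
Counting all ways to extend the partial order to a total order gives 10.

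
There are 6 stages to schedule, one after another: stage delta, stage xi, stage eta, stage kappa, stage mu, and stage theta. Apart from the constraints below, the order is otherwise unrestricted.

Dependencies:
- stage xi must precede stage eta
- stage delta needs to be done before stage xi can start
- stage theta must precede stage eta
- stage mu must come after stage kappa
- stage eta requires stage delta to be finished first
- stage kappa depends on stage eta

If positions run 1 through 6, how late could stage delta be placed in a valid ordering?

2

Every stage that must follow stage delta has to come after it. Tracing all chains starting from stage delta, those stages are: stage xi, stage eta, stage kappa, stage mu — 4 in total.
With 4 mandatory successors out of 6 stages total, the latest slot for stage delta is 6−4 = 2, and it's reachable by doing all non-successors before stage delta.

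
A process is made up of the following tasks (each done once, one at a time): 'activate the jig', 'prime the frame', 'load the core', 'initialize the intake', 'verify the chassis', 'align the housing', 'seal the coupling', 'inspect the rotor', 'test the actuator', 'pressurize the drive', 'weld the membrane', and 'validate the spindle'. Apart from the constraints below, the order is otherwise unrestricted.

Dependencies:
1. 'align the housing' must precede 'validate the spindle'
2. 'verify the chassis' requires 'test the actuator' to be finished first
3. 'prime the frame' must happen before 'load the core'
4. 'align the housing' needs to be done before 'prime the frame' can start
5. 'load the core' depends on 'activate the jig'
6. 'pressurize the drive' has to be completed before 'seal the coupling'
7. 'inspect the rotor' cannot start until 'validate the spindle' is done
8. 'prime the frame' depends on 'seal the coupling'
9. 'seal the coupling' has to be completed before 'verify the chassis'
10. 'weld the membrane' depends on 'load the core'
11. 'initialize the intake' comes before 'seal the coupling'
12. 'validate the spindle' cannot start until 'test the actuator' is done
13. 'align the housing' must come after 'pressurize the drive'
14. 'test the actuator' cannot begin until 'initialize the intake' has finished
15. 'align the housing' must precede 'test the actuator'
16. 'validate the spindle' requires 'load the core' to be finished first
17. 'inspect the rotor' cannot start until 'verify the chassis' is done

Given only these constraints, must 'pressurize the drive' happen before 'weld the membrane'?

Yes

Following the dependencies: 'pressurize the drive' → 'align the housing' → 'prime the frame' → 'load the core' → 'weld the membrane'.
Hence 'pressurize the drive' necessarily comes before 'weld the membrane'.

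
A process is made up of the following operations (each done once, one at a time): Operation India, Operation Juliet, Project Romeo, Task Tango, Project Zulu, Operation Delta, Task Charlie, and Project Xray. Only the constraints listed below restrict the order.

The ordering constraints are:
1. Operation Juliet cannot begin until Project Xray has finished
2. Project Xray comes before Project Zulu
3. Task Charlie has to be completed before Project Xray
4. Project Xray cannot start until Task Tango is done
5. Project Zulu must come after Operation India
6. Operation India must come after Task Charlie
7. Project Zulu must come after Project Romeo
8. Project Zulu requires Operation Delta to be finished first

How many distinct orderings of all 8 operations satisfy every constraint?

4 operations have no prerequisites (Project Romeo, Task Tango, Operation Delta, Task Charlie), so any of them could come first.
Counting all ways to extend the partial order to a total order gives 444.

444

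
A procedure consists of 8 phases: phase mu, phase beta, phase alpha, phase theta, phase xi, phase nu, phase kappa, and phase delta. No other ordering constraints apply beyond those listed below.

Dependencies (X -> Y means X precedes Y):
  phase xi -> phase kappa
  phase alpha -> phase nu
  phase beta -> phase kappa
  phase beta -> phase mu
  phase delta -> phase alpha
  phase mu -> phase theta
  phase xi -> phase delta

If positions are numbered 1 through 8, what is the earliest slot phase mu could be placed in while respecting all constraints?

2

The only phase forced before phase mu (directly or transitively) is phase beta.
So at minimum 1 phase comes before phase mu, putting phase mu no earlier than position 2. That position is achievable by scheduling exactly that predecessor first.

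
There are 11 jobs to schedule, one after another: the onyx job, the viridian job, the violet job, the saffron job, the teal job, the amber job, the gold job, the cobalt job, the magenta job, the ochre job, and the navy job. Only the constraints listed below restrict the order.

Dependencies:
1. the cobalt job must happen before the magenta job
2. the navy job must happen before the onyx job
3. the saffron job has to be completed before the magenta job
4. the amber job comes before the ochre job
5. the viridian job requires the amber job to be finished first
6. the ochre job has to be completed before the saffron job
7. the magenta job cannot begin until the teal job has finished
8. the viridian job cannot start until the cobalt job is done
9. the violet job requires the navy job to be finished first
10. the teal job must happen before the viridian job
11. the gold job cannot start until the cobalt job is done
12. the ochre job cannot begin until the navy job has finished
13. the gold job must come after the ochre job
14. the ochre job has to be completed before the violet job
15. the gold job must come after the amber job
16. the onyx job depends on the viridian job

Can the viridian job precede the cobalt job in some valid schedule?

No

Following the cobalt job → the viridian job, the cobalt job must precede the viridian job in every valid ordering.
Hence the viridian job can never be scheduled before the cobalt job.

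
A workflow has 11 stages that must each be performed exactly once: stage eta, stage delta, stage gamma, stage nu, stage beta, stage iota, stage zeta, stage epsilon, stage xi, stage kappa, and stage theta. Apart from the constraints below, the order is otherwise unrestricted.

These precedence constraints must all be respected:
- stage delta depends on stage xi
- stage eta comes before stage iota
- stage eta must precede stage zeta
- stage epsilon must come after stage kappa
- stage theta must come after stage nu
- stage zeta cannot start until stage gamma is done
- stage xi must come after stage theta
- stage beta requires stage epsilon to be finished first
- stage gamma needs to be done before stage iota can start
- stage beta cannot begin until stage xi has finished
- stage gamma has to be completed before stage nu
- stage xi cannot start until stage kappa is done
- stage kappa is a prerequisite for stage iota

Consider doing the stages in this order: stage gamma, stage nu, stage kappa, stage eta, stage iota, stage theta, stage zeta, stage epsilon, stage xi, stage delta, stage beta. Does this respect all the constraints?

Every stated constraint is respected: stage kappa sits at position 3, ahead of stage xi at position 9, and each of the other listed pairs likewise has the predecessor earlier in the sequence.

Yes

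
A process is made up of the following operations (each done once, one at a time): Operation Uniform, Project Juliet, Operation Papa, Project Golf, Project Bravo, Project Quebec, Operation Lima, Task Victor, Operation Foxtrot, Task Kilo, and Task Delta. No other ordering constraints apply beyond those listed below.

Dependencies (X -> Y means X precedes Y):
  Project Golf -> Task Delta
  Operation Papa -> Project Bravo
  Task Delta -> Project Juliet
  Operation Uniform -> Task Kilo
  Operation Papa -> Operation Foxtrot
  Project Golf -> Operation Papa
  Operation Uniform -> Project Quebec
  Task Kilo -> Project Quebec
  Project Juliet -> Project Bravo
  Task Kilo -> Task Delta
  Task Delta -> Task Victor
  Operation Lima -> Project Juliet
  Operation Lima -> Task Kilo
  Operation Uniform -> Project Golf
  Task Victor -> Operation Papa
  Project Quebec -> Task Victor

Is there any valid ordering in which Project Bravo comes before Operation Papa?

No

There is a dependency chain Operation Papa → Project Bravo, so Project Bravo always comes after Operation Papa.
So no valid ordering can have Project Bravo before Operation Papa.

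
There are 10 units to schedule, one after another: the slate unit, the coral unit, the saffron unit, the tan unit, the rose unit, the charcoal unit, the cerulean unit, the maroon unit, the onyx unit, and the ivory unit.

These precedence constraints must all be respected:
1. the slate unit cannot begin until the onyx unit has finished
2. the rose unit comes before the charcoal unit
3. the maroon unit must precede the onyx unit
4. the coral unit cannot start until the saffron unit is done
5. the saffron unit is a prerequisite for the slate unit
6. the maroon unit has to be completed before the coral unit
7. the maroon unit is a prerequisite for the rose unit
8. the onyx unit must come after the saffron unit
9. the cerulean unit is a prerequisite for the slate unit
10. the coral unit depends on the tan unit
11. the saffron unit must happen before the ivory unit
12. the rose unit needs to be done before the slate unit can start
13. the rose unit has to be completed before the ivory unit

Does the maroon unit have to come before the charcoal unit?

Yes

Tracing the constraints gives a chain: the maroon unit → the rose unit → the charcoal unit.
That forces the maroon unit before the charcoal unit in every valid schedule.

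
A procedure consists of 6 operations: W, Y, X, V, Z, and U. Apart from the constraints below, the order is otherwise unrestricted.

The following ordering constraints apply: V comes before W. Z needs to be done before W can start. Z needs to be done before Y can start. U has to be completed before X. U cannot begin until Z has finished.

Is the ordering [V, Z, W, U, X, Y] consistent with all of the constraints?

Yes

Every stated constraint is respected: Z sits at position 2, ahead of Y at position 6, and each of the other listed pairs likewise has the predecessor earlier in the sequence.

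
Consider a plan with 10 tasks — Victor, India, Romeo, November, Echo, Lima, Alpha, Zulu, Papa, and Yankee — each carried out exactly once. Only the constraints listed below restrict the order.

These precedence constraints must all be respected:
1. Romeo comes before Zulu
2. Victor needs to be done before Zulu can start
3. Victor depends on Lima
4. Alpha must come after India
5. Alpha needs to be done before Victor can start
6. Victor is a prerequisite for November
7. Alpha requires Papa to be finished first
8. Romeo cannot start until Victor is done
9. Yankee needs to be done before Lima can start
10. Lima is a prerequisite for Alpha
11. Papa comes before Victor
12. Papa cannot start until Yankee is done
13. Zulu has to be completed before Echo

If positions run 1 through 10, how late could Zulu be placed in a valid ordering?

9

The only task forced after Zulu (directly or by a chain) is Echo.
With 1 mandatory successor out of 10 tasks total, the latest slot for Zulu is 10−1 = 9, and it's reachable by doing all non-successors before Zulu.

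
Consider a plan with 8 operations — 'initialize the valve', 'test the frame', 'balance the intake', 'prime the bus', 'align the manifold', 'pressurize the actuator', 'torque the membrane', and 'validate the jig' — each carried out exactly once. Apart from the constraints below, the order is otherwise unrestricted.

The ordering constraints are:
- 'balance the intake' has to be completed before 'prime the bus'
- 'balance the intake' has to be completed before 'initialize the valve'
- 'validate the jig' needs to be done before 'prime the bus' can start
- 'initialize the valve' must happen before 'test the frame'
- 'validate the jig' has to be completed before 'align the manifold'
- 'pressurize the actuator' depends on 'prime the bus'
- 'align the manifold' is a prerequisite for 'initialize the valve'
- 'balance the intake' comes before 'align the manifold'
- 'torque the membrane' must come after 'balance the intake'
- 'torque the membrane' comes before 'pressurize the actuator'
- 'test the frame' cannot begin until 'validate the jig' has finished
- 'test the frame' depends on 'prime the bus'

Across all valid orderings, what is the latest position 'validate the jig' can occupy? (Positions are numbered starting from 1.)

Every operation that must follow 'validate the jig' has to come after it. Tracing all chains starting from 'validate the jig', those operations are: 'initialize the valve', 'test the frame', 'prime the bus', 'align the manifold', 'pressurize the actuator' — 5 in total.
So at least 5 operations follow 'validate the jig', putting 'validate the jig' no later than position 3. That position is achievable by scheduling everything else first.

3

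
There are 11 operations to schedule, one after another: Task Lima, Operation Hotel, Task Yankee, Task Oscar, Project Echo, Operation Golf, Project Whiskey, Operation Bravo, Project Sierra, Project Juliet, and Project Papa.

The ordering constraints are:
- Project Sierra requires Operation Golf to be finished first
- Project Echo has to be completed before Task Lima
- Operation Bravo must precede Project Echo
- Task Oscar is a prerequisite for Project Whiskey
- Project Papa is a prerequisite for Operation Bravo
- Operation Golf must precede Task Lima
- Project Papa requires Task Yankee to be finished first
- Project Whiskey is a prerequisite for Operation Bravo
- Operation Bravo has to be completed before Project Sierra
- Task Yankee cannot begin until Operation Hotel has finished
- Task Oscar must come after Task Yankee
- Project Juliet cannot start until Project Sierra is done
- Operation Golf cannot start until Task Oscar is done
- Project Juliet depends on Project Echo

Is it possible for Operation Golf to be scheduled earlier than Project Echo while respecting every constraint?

Yes

The constraints leave Operation Golf and Project Echo unordered relative to each other; nothing requires Project Echo earlier.
That means at least one valid schedule has Operation Golf before Project Echo.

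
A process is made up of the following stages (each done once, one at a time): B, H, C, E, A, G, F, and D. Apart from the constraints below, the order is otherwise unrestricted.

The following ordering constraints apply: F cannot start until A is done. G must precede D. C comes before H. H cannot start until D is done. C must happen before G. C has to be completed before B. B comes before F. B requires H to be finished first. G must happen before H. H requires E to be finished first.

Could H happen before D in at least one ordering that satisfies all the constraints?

No

Following D → H, D must precede H in every valid ordering.
Hence H can never be scheduled before D.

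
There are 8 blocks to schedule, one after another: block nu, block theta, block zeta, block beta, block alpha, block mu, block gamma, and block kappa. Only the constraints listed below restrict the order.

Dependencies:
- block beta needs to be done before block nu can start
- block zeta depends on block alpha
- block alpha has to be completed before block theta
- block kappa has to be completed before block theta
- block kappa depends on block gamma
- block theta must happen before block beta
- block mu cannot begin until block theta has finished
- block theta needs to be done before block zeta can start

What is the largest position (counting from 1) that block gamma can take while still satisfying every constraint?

2

Following every chain forward from block gamma, the blocks that must come later are block nu, block theta, block zeta, block beta, block mu, block kappa — 6 of them.
With 6 mandatory successors out of 8 blocks total, the latest slot for block gamma is 8−6 = 2, and it's reachable by doing all non-successors before block gamma.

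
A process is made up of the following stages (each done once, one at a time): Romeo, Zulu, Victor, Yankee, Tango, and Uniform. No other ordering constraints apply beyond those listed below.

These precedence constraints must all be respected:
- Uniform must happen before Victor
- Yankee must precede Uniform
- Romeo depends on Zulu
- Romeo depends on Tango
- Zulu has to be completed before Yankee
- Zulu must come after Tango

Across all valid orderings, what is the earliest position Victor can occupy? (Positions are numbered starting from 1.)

Working backwards through the constraints from Victor, its full set of required predecessors is Zulu, Yankee, Tango, Uniform — 4 of them.
So at minimum 4 stages come before Victor, putting Victor no earlier than position 5. That position is achievable by scheduling exactly those predecessors first.

5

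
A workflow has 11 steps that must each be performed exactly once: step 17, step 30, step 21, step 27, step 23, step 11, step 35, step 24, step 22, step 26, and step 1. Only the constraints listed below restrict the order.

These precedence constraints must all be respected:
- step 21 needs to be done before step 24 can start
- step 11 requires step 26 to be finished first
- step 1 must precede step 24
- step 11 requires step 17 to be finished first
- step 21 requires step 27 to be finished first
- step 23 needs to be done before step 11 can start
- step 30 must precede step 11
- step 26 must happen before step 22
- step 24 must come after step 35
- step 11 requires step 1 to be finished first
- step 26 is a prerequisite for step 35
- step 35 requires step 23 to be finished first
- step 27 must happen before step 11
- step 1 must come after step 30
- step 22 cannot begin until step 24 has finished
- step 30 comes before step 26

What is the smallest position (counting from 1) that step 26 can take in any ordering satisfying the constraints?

The only step forced before step 26 (directly or transitively) is step 30.
So at minimum 1 step comes before step 26, putting step 26 no earlier than position 2. That position is achievable by scheduling exactly that predecessor first.

2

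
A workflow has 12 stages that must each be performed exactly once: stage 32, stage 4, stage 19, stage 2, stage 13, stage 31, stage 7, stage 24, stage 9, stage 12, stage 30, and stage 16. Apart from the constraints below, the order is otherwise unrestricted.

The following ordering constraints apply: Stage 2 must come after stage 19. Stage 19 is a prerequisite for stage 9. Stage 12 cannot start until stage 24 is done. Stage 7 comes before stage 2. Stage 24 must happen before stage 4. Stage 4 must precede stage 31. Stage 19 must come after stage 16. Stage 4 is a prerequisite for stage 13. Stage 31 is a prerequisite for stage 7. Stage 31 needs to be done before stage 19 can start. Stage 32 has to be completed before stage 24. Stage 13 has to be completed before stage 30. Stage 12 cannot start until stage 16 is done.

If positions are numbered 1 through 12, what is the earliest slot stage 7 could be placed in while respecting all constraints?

Working backwards through the constraints from stage 7, its full set of required predecessors is stage 32, stage 4, stage 31, stage 24 — 4 of them.
So at minimum 4 stages come before stage 7, putting stage 7 no earlier than position 5. That position is achievable by scheduling exactly those predecessors first.

5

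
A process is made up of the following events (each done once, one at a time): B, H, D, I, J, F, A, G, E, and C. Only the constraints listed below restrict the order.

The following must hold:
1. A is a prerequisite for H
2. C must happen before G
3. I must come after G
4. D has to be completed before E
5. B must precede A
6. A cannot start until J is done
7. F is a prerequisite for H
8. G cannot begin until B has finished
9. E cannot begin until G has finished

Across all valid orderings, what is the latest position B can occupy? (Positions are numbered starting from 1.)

5

Following every chain forward from B, the events that must come later are H, I, A, G, E — 5 of them.
So at least 5 events follow B, putting B no later than position 5. That position is achievable by scheduling everything else first.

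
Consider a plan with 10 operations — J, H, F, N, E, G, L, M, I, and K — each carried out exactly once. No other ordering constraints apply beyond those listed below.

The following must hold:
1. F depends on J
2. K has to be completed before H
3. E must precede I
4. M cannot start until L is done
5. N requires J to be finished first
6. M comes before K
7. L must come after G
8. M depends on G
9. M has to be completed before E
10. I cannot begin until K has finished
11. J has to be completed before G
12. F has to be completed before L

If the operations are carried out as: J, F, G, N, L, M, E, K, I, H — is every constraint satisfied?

Yes

Checking each listed constraint against this order: for instance, G is in position 3 and M in position 6, so that constraint holds — and the remaining constraints check out the same way.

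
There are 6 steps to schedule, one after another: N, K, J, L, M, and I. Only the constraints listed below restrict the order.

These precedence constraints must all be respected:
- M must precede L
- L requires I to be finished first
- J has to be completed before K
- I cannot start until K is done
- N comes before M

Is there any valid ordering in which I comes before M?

Yes

Nothing in the constraints forces M before I — there is no chain from M to I.
That means at least one valid schedule has I before M.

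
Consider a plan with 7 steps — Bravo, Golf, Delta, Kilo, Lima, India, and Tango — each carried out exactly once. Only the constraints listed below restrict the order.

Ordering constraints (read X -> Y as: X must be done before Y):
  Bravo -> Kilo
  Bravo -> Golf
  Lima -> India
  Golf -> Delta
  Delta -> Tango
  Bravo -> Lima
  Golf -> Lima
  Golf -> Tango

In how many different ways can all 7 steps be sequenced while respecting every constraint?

36

Only Bravo has no prerequisites, so it must go first.
Counting all ways to extend the partial order to a total order gives 36.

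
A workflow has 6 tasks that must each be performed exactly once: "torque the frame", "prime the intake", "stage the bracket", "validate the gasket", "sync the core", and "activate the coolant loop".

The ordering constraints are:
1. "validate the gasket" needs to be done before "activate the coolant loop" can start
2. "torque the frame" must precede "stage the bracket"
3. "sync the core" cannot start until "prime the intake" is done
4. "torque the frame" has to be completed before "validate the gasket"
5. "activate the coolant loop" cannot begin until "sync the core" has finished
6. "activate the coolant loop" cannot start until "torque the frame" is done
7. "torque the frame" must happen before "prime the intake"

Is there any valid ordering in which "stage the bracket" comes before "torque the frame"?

No

There is a dependency chain "torque the frame" → "stage the bracket", so "stage the bracket" always comes after "torque the frame".
Hence "stage the bracket" can never be scheduled before "torque the frame".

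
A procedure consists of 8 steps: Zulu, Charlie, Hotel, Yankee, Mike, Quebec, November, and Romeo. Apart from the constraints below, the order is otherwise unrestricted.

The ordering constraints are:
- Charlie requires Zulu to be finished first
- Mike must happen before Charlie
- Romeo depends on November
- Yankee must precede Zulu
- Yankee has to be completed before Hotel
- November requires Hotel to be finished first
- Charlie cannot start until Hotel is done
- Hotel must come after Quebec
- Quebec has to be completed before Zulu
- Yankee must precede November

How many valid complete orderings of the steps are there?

The steps with no prerequisites are Yankee, Mike, Quebec; any of them can be placed first.
Systematically extending each partial ordering one step at a time and counting, there are 112 complete orderings.

112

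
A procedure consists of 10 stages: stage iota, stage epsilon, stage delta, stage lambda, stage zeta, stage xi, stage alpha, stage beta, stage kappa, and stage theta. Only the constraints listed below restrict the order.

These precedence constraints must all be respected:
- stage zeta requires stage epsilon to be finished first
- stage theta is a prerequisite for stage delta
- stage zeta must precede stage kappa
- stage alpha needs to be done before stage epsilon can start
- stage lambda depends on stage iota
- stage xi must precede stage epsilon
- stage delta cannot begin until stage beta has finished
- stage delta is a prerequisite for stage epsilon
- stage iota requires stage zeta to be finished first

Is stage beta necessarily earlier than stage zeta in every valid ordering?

Yes

Tracing the constraints gives a chain: stage beta → stage delta → stage epsilon → stage zeta.
So stage beta must precede stage zeta in any valid ordering.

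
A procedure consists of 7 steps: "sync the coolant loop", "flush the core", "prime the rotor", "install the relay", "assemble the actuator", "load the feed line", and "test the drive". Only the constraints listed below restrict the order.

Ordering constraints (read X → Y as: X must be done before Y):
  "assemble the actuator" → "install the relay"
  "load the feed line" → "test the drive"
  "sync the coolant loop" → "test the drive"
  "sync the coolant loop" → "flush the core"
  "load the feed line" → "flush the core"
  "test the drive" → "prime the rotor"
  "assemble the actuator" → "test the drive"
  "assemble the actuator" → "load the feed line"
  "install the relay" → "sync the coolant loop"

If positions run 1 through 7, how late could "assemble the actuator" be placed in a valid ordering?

Following every chain forward from "assemble the actuator", the steps that must come later are "sync the coolant loop", "flush the core", "prime the rotor", "install the relay", "load the feed line", "test the drive" — 6 of them.
With 6 mandatory successors out of 7 steps total, the latest slot for "assemble the actuator" is 7−6 = 1, and it's reachable by doing all non-successors before "assemble the actuator".

1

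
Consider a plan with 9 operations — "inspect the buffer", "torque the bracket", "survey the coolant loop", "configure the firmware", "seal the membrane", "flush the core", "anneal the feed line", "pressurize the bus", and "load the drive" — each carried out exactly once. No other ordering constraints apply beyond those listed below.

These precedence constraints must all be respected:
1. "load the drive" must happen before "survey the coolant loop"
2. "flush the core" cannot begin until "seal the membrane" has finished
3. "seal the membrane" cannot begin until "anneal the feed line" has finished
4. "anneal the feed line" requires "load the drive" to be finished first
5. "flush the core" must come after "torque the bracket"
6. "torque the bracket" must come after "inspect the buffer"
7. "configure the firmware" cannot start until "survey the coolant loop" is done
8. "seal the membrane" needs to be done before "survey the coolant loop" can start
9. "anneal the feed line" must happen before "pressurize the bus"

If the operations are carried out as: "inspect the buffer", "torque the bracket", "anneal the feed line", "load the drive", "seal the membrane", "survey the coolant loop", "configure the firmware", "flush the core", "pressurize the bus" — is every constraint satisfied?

No

Here "load the drive" comes after "anneal the feed line".
That contradicts the constraint that "load the drive" must precede "anneal the feed line".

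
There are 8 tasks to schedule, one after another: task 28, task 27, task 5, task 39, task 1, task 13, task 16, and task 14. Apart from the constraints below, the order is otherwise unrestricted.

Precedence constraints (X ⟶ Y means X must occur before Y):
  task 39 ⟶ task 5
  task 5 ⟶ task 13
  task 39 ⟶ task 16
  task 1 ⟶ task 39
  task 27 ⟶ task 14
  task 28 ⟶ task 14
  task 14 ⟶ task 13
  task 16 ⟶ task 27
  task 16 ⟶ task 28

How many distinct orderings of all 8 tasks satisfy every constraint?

10

Task 1 is the only task with nothing required before it, so every ordering starts there.
Systematically extending each partial ordering one task at a time and counting, there are 10 complete orderings.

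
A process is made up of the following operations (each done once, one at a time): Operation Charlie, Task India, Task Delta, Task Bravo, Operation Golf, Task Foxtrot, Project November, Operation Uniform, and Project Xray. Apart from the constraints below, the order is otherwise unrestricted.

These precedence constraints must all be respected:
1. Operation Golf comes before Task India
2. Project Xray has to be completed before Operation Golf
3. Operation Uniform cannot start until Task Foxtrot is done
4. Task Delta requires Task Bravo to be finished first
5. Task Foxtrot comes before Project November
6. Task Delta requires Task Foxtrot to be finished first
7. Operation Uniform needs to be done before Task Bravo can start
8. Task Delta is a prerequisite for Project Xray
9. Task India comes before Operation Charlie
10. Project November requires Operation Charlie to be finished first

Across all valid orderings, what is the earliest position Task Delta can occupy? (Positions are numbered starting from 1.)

Every operation that must precede Task Delta has to come before it. Tracing all chains that end at Task Delta, those operations are: Task Bravo, Task Foxtrot, Operation Uniform — 3 in total.
With 3 mandatory predecessors, the earliest Task Delta can sit is position 3+1 = 4, and placing just those 3 first achieves it.

4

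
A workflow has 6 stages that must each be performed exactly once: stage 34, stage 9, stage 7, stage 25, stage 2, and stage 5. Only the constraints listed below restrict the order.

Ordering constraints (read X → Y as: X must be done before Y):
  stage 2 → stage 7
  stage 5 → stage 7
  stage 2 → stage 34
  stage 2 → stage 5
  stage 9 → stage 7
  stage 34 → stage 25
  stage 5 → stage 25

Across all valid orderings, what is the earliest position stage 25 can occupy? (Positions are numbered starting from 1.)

4

The stages that are forced before stage 25, directly or transitively, are stage 34, stage 2, stage 5. That's 3 stages.
So at minimum 3 stages come before stage 25, putting stage 25 no earlier than position 4. That position is achievable by scheduling exactly those predecessors first.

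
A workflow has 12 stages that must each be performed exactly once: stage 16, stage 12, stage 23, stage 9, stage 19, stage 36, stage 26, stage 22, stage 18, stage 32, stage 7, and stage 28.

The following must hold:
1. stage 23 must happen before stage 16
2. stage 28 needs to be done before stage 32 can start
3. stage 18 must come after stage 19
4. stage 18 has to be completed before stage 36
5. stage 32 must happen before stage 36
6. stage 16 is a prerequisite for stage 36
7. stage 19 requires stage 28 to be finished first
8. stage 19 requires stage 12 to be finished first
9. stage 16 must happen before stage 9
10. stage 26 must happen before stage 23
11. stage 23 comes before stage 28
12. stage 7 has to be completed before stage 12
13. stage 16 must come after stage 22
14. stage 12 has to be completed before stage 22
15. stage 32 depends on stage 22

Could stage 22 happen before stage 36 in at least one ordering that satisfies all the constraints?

Every valid ordering already has stage 22 before stage 36 (the constraints require it), so in particular at least one does.

Yes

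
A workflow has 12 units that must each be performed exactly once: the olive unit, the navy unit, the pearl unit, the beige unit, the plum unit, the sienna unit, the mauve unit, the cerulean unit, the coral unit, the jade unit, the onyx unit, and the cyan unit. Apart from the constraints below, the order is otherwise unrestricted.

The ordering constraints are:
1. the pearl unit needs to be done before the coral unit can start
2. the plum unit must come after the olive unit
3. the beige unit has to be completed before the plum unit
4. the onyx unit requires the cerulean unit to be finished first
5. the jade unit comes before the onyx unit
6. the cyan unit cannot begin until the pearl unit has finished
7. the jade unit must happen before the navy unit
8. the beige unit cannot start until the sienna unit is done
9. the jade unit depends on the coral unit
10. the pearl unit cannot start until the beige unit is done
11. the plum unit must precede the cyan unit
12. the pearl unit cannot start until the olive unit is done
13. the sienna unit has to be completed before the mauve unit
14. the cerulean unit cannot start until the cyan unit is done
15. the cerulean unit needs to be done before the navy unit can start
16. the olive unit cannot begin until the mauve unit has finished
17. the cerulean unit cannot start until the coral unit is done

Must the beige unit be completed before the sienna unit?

No

In fact the dependencies run the other way: the sienna unit → the beige unit.
So the beige unit never precedes the sienna unit.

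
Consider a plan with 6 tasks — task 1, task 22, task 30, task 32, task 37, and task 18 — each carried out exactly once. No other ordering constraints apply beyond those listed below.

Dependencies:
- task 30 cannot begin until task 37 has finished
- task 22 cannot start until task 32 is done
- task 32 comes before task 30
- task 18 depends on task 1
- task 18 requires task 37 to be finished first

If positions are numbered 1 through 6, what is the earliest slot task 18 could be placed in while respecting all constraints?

3

The tasks that are forced before task 18, directly or transitively, are task 1, task 37. That's 2 tasks.
So at minimum 2 tasks come before task 18, putting task 18 no earlier than position 3. That position is achievable by scheduling exactly those predecessors first.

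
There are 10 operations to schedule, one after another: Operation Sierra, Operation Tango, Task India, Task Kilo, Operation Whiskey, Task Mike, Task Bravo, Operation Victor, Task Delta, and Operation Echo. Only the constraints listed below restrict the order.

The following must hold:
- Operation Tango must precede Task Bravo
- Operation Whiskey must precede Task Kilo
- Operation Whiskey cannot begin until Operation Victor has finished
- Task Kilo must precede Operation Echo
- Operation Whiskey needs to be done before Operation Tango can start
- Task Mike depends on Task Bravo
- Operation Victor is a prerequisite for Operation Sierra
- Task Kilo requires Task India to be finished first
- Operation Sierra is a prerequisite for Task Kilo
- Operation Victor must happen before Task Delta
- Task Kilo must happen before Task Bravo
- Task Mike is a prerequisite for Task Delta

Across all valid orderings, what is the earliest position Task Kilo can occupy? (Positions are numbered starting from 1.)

5

The operations that are forced before Task Kilo, directly or transitively, are Operation Sierra, Task India, Operation Whiskey, Operation Victor. That's 4 operations.
So at minimum 4 operations come before Task Kilo, putting Task Kilo no earlier than position 5. That position is achievable by scheduling exactly those predecessors first.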